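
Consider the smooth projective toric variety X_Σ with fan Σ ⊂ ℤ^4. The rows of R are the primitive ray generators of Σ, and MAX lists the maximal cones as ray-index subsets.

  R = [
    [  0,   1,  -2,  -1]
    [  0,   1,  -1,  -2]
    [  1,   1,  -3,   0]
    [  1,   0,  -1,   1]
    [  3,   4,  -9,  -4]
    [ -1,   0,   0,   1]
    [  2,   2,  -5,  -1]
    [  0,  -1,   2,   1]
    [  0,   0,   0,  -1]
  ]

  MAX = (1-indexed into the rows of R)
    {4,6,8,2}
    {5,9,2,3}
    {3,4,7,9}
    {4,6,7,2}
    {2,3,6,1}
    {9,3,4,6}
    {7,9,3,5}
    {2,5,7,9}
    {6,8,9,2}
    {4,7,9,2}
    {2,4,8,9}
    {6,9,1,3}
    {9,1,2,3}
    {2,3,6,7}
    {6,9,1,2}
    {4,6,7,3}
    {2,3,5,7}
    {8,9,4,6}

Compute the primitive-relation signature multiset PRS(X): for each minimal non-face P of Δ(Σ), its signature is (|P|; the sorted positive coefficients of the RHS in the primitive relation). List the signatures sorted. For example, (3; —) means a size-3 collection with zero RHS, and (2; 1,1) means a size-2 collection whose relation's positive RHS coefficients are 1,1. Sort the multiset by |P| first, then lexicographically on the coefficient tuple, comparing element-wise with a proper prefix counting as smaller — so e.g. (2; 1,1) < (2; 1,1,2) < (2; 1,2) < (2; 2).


Δ(Σ) — 9 vertices, 14 min non-faces:

  {1,8}:  v_{1} + v_{8} = 0 ; sig = (2; —)
  {1,4}:  v_{1} + v_{4} = v_{3} ; sig = (2; 1)
  {3,8}:  v_{3} + v_{8} = v_{4} ; sig = (2; 1)
  {5,8}:  v_{5} + v_{8} = v_{2} + v_{4} + v_{7} + v_{9} ; sig = (2; 1,1,1,1)
  {5,6}:  v_{5} + v_{6} = v_{1} + v_{2} + 2·v_{3} ; sig = (2; 1,1,2)
  {1,7}:  v_{1} + v_{7} = v_{2} + 2·v_{3} ; sig = (2; 1,2)
  {4,5}:  v_{4} + v_{5} = 2·v_{7} + v_{9} ; sig = (2; 1,2)
  {7,8}:  v_{7} + v_{8} = v_{2} + 2·v_{4} ; sig = (2; 1,2)
  {1,5}:  v_{1} + v_{5} = 2·v_{2} + 3·v_{3} + v_{9} ; sig = (2; 1,2,3)
  {2,3,4}:  v_{2} + v_{3} + v_{4} = v_{7} ; sig = (3; 1)
  {6,7,9}:  v_{6} + v_{7} + v_{9} = v_{1} + v_{3} ; sig = (3; 1,1)
  {2,3,7,9}:  v_{2} + v_{3} + v_{7} + v_{9} = v_{5} ; sig = (4; 1)
  {2,4,6,9}:  v_{2} + v_{4} + v_{6} + v_{9} = v_{1} ; sig = (4; 1)
  {2,3,6,9}:  v_{2} + v_{3} + v_{6} + v_{9} = 2·v_{1} ; sig = (4; 2)

so the primitive-relation signature multiset is
{ (2; —),  (2; 1) ×2,  (2; 1,1,1,1),  (2; 1,1,2),  (2; 1,2) ×3,  (2; 1,2,3),  (3; 1),  (3; 1,1),  (4; 1) ×2,  (4; 2) }


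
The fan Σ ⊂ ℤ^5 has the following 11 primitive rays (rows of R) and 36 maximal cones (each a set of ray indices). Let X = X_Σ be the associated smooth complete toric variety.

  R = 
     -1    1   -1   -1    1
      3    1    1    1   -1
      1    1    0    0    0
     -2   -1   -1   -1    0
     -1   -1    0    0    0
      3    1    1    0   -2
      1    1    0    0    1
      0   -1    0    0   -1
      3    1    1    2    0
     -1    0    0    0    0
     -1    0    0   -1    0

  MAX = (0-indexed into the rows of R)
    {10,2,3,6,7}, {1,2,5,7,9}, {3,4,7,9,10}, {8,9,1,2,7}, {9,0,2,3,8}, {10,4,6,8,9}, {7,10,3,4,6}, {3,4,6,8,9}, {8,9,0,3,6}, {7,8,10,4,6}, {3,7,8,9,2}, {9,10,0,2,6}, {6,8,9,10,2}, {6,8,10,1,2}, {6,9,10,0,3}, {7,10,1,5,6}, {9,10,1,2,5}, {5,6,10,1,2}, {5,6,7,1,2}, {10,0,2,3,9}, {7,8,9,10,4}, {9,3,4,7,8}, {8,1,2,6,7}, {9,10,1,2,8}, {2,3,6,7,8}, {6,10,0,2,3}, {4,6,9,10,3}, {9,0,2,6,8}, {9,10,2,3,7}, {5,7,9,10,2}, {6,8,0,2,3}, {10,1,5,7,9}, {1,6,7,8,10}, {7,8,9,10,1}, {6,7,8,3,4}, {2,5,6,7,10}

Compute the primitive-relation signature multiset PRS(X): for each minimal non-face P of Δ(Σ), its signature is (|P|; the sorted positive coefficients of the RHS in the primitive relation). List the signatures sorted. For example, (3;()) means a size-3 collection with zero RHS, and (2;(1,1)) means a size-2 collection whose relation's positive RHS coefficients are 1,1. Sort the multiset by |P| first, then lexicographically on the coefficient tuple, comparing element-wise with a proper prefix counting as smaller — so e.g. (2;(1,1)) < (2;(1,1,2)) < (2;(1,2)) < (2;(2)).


Σ has 18 primitive collections:

  P={2,4}:  v_{2} + v_{4} = 0  so sig = (2;())
  P={0,7}:  v_{0} + v_{7} = v_{2} + v_{3}  so sig = (2;(1,1))
  P={1,3}:  v_{1} + v_{3} = v_{2} + v_{7}  so sig = (2;(1,1))
  P={0,4}:  v_{0} + v_{4} = v_{3} + v_{6} + v_{9}  so sig = (2;(1,1,1))
  P={1,4}:  v_{1} + v_{4} = v_{7} + v_{8} + v_{10}  so sig = (2;(1,1,1))
  P={4,5}:  v_{4} + v_{5} = v_{1} + v_{7} + v_{10}  so sig = (2;(1,1,1))
  P={0,5}:  v_{0} + v_{5} = 3·v_{2} + v_{7} + v_{10}  so sig = (2;(1,1,3))
  P={3,5}:  v_{3} + v_{5} = 2·v_{2} + 2·v_{7} + v_{10}  so sig = (2;(1,2,2))
  P={0,1}:  v_{0} + v_{1} = 2·v_{2}  so sig = (2;(2))
  P={5,8}:  v_{5} + v_{8} = 2·v_{1}  so sig = (2;(2))
  P={3,8,10}:  v_{3} + v_{8} + v_{10} = 0  so sig = (3;())
  P={6,7,9}:  v_{6} + v_{7} + v_{9} = 0  so sig = (3;())
  P={0,8,10}:  v_{0} + v_{8} + v_{10} = v_{2} + v_{6} + v_{9}  so sig = (3;(1,1,1))
  P={1,6,9}:  v_{1} + v_{6} + v_{9} = v_{2} + v_{8} + v_{10}  so sig = (3;(1,1,1))
  P={5,6,9}:  v_{5} + v_{6} + v_{9} = v_{1} + v_{2} + v_{10}  so sig = (3;(1,1,1))
  P={1,2,7,10}:  v_{1} + v_{2} + v_{7} + v_{10} = v_{5}  so sig = (4;(1))
  P={2,3,6,9}:  v_{2} + v_{3} + v_{6} + v_{9} = v_{0}  so sig = (4;(1))
  P={2,7,8,10}:  v_{2} + v_{7} + v_{8} + v_{10} = v_{1}  so sig = (4;(1))

so the primitive-relation signature multiset is
    (2;())
    (2;(1,1))
    (2;(1,1))
    (2;(1,1,1))
    (2;(1,1,1))
    (2;(1,1,1))
    (2;(1,1,3))
    (2;(1,2,2))
    (2;(2))
    (2;(2))
    (3;())
    (3;())
    (3;(1,1,1))
    (3;(1,1,1))
    (3;(1,1,1))
    (4;(1))
    (4;(1))
    (4;(1))


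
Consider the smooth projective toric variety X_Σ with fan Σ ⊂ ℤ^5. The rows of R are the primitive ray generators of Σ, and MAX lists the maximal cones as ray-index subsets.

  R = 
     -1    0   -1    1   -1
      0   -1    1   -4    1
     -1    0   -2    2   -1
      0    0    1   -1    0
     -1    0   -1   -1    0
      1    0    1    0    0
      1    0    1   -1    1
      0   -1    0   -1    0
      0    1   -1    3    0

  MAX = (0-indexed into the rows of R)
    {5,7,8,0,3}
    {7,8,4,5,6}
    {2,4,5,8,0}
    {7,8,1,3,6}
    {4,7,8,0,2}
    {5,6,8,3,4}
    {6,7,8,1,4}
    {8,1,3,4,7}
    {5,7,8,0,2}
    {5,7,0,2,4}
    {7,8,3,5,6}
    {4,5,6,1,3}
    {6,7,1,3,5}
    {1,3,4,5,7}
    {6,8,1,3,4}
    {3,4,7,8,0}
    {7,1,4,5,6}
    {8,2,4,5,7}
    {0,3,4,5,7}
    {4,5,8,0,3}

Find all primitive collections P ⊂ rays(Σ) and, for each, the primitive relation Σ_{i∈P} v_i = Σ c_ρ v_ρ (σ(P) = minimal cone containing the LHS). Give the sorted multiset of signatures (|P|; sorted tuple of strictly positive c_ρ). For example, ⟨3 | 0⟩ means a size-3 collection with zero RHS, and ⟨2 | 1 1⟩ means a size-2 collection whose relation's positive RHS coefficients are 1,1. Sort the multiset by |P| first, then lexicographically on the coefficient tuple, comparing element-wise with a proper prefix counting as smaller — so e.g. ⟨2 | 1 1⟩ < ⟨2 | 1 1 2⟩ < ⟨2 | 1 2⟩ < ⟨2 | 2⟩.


|primitive collections| = 9. Relations:

  • {0,6}:  v_{0} + v_{6} = 0  ⇒ sig = ⟨2 | 0⟩
  • {2,3}:  v_{2} + v_{3} = v_{0}  ⇒ sig = ⟨2 | 1⟩
  • {1,2}:  v_{1} + v_{2} = v_{4} + v_{7}  ⇒ sig = ⟨2 | 1 1⟩
  • {0,1}:  v_{0} + v_{1} = v_{3} + v_{4} + v_{7}  ⇒ sig = ⟨2 | 1 1 1⟩
  • {2,6}:  v_{2} + v_{6} = v_{4} + v_{5} + v_{7} + v_{8}  ⇒ sig = ⟨2 | 1 1 1 1⟩
  • {1,5,8}:  v_{1} + v_{5} + v_{8} = v_{6}  ⇒ sig = ⟨3 | 1⟩
  • {3,4,6,7}:  v_{3} + v_{4} + v_{6} + v_{7} = v_{1}  ⇒ sig = ⟨4 | 1⟩
  • {3,4,5,7,8}:  v_{3} + v_{4} + v_{5} + v_{7} + v_{8} = 0  ⇒ sig = ⟨5 | 0⟩
  • {0,4,5,7,8}:  v_{0} + v_{4} + v_{5} + v_{7} + v_{8} = v_{2}  ⇒ sig = ⟨5 | 1⟩

so the primitive-relation signature multiset is
[⟨2 | 0⟩, ⟨2 | 1⟩, ⟨2 | 1 1⟩, ⟨2 | 1 1 1⟩, ⟨2 | 1 1 1 1⟩, ⟨3 | 1⟩, ⟨4 | 1⟩, ⟨5 | 0⟩, ⟨5 | 1⟩]


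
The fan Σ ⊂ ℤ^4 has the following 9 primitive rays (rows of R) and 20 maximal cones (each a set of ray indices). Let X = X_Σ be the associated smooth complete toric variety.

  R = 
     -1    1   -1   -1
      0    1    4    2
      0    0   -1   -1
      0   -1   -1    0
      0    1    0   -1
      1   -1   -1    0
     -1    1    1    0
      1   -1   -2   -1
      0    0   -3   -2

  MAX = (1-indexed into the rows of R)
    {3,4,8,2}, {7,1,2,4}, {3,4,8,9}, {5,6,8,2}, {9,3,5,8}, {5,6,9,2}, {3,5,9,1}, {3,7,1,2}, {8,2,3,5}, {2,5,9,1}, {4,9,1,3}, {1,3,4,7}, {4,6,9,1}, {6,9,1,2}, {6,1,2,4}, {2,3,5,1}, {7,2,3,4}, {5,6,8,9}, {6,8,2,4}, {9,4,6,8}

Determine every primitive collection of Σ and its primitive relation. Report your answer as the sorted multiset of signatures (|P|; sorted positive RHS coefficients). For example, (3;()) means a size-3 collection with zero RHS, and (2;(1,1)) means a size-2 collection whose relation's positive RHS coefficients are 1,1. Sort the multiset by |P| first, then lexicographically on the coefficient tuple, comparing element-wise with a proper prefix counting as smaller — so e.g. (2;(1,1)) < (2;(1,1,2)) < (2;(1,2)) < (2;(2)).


Σ has 12 primitive collections:

  P = {6,7}:  v_{6} + v_{7} = 0  so sig = (2;())
  P = {1,8}:  v_{1} + v_{8} = v_{9}  so sig = (2;(1))
  P = {3,6}:  v_{3} + v_{6} = v_{8}  so sig = (2;(1))
  P = {4,5}:  v_{4} + v_{5} = v_{3}  so sig = (2;(1))
  P = {7,8}:  v_{7} + v_{8} = v_{3}  so sig = (2;(1))
  P = {7,9}:  v_{7} + v_{9} = v_{1} + v_{3}  so sig = (2;(1,1))
  P = {5,7}:  v_{5} + v_{7} = v_{1} + v_{2} + 2·v_{3}  so sig = (2;(1,1,2))
  P = {2,4,9}:  v_{2} + v_{4} + v_{9} = 0  so sig = (3;())
  P = {2,3,9}:  v_{2} + v_{3} + v_{9} = v_{5}  so sig = (3;(1))
  P = {2,8,9}:  v_{2} + v_{8} + v_{9} = v_{5} + v_{6}  so sig = (3;(1,1))
  P = {1,5,6}:  v_{1} + v_{5} + v_{6} = v_{2} + 2·v_{9}  so sig = (3;(1,2))
  P = {1,2,3,4}:  v_{1} + v_{2} + v_{3} + v_{4} = v_{7}  so sig = (4;(1))

Hence PRS(X_Σ) =
[(2;()), (2;(1)), (2;(1)), (2;(1)), (2;(1)), (2;(1,1)), (2;(1,1,2)), (3;()), (3;(1)), (3;(1,1)), (3;(1,2)), (4;(1))]


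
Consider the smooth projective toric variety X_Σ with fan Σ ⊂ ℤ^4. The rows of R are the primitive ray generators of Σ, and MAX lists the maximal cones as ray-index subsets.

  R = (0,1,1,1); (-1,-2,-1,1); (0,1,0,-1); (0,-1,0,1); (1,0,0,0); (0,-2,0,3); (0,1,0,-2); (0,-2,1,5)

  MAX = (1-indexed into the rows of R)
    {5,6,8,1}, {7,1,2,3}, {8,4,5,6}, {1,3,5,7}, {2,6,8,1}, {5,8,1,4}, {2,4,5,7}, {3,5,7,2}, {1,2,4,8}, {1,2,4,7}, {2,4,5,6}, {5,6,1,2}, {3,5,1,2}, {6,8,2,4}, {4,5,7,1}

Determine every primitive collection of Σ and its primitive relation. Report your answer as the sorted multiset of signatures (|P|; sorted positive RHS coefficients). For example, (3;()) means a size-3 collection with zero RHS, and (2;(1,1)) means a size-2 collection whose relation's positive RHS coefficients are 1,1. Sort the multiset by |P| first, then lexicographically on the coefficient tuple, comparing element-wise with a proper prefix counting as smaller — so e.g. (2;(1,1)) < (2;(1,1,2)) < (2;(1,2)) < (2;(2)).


|primitive collections| = 9. Relations:

  {3,4}:  v_{3} + v_{4} = 0  ⟹  sig = (2;())
  {6,7}:  v_{6} + v_{7} = v_{4}  ⟹  sig = (2;(1))
  {3,8}:  v_{3} + v_{8} = v_{1} + v_{6}  ⟹  sig = (2;(1,1))
  {3,6}:  v_{3} + v_{6} = v_{1} + v_{2} + v_{5}  ⟹  sig = (2;(1,1,1))
  {7,8}:  v_{7} + v_{8} = v_{1} + 2·v_{4}  ⟹  sig = (2;(1,2))
  {1,4,6}:  v_{1} + v_{4} + v_{6} = v_{8}  ⟹  sig = (3;(1))
  {2,5,8}:  v_{2} + v_{5} + v_{8} = 2·v_{6}  ⟹  sig = (3;(2))
  {1,2,5,7}:  v_{1} + v_{2} + v_{5} + v_{7} = 0  ⟹  sig = (4;())
  {1,2,4,5}:  v_{1} + v_{2} + v_{4} + v_{5} = v_{6}  ⟹  sig = (4;(1))

so the primitive-relation signature multiset is
{ (2;()),  (2;(1)),  (2;(1,1)),  (2;(1,1,1)),  (2;(1,2)),  (3;(1)),  (3;(2)),  (4;()),  (4;(1)) }


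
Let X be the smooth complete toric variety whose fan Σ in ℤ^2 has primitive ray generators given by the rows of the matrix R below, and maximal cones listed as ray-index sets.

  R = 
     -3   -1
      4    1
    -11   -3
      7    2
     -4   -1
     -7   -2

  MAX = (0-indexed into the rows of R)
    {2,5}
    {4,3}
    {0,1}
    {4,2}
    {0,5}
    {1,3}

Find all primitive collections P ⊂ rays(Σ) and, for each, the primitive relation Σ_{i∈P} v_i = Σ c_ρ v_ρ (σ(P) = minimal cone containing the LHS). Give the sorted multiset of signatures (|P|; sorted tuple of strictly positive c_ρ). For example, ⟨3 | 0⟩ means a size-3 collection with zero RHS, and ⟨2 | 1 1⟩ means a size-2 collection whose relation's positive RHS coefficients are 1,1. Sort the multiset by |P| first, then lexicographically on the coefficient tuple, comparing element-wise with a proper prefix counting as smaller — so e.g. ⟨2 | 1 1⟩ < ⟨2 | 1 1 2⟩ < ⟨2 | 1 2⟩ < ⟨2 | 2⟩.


9 collections generate NE(X_Σ); each relation:

  {1,4}:  v_{1} + v_{4} = 0 ; sig = ⟨2 | 0⟩
  {3,5}:  v_{3} + v_{5} = 0 ; sig = ⟨2 | 0⟩
  {0,3}:  v_{0} + v_{3} = v_{1} ; sig = ⟨2 | 1⟩
  {0,4}:  v_{0} + v_{4} = v_{5} ; sig = ⟨2 | 1⟩
  {1,2}:  v_{1} + v_{2} = v_{5} ; sig = ⟨2 | 1⟩
  {1,5}:  v_{1} + v_{5} = v_{0} ; sig = ⟨2 | 1⟩
  {2,3}:  v_{2} + v_{3} = v_{4} ; sig = ⟨2 | 1⟩
  {4,5}:  v_{4} + v_{5} = v_{2} ; sig = ⟨2 | 1⟩
  {0,2}:  v_{0} + v_{2} = 2·v_{5} ; sig = ⟨2 | 2⟩

Signatures (|P|; sorted positive RHS coefficients), sorted:
{ ⟨2 | 0⟩ ×2,  ⟨2 | 1⟩ ×6,  ⟨2 | 2⟩ }


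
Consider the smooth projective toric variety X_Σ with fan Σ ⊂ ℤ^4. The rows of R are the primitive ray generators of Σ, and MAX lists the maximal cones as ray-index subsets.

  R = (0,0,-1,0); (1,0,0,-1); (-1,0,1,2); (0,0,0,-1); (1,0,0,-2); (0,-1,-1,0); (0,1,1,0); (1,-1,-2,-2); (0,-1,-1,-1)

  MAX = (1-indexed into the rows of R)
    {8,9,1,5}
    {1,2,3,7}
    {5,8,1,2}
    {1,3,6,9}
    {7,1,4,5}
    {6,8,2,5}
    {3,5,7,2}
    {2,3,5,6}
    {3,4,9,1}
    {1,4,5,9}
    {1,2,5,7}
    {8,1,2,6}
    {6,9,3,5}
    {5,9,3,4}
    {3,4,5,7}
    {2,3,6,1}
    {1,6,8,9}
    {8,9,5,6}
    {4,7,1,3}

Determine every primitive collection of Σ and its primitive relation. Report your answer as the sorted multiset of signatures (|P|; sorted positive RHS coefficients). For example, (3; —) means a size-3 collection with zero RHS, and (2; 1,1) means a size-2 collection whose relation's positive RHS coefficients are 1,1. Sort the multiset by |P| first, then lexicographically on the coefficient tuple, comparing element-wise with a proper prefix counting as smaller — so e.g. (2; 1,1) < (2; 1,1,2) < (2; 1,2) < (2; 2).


10 collections generate NE(X_Σ); each relation:

  {6,7}:  v_{6} + v_{7} = 0  ⇒ sig = (2; —)
  {2,4}:  v_{2} + v_{4} = v_{5}  ⇒ sig = (2; 1)
  {3,8}:  v_{3} + v_{8} = v_{6}  ⇒ sig = (2; 1)
  {4,6}:  v_{4} + v_{6} = v_{9}  ⇒ sig = (2; 1)
  {7,9}:  v_{7} + v_{9} = v_{4}  ⇒ sig = (2; 1)
  {2,9}:  v_{2} + v_{9} = v_{5} + v_{6}  ⇒ sig = (2; 1,1)
  {7,8}:  v_{7} + v_{8} = v_{1} + v_{5}  ⇒ sig = (2; 1,1)
  {4,8}:  v_{4} + v_{8} = v_{1} + v_{5} + v_{9}  ⇒ sig = (2; 1,1,1)
  {1,3,5}:  v_{1} + v_{3} + v_{5} = 0  ⇒ sig = (3; —)
  {1,5,6}:  v_{1} + v_{5} + v_{6} = v_{8}  ⇒ sig = (3; 1)

so the primitive-relation signature multiset is
[(2; —), (2; 1), (2; 1), (2; 1), (2; 1), (2; 1,1), (2; 1,1), (2; 1,1,1), (3; —), (3; 1)]


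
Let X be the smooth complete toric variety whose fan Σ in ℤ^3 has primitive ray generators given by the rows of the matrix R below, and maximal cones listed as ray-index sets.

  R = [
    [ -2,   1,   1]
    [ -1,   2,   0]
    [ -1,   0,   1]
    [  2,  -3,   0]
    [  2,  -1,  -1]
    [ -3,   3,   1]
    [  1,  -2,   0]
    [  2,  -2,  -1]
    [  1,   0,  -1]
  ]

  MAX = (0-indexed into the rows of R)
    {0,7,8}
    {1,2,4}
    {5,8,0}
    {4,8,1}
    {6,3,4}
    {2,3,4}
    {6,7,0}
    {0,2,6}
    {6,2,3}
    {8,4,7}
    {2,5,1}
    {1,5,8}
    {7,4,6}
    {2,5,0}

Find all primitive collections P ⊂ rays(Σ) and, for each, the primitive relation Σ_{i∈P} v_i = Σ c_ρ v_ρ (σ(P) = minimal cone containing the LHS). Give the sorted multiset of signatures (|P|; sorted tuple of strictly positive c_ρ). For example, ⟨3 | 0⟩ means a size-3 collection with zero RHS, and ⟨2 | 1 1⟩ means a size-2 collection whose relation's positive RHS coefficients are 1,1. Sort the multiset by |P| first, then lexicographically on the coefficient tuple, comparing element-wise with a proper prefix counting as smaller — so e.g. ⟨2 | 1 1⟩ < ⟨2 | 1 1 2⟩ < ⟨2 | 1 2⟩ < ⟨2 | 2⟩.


The 16 primitive collections of Σ (r=9, n=3):

  P={0,4}:  v_{0} + v_{4} = 0 — sig = ⟨2 | 0⟩
  P={1,6}:  v_{1} + v_{6} = 0 — sig = ⟨2 | 0⟩
  P={2,8}:  v_{2} + v_{8} = 0 — sig = ⟨2 | 0⟩
  P={0,1}:  v_{0} + v_{1} = v_{5} — sig = ⟨2 | 1⟩
  P={1,7}:  v_{1} + v_{7} = v_{8} — sig = ⟨2 | 1⟩
  P={2,7}:  v_{2} + v_{7} = v_{6} — sig = ⟨2 | 1⟩
  P={3,5}:  v_{3} + v_{5} = v_{2} — sig = ⟨2 | 1⟩
  P={4,5}:  v_{4} + v_{5} = v_{1} — sig = ⟨2 | 1⟩
  P={5,6}:  v_{5} + v_{6} = v_{0} — sig = ⟨2 | 1⟩
  P={6,8}:  v_{6} + v_{8} = v_{7} — sig = ⟨2 | 1⟩
  P={0,3}:  v_{0} + v_{3} = v_{2} + v_{6} — sig = ⟨2 | 1 1⟩
  P={1,3}:  v_{1} + v_{3} = v_{2} + v_{4} — sig = ⟨2 | 1 1⟩
  P={3,8}:  v_{3} + v_{8} = v_{4} + v_{6} — sig = ⟨2 | 1 1⟩
  P={5,7}:  v_{5} + v_{7} = v_{0} + v_{8} — sig = ⟨2 | 1 1⟩
  P={3,7}:  v_{3} + v_{7} = v_{4} + 2·v_{6} — sig = ⟨2 | 1 2⟩
  P={2,4,6}:  v_{2} + v_{4} + v_{6} = v_{3} — sig = ⟨3 | 1⟩

Sorted signature multiset PRS(X):
[⟨2 | 0⟩, ⟨2 | 0⟩, ⟨2 | 0⟩, ⟨2 | 1⟩, ⟨2 | 1⟩, ⟨2 | 1⟩, ⟨2 | 1⟩, ⟨2 | 1⟩, ⟨2 | 1⟩, ⟨2 | 1⟩, ⟨2 | 1 1⟩, ⟨2 | 1 1⟩, ⟨2 | 1 1⟩, ⟨2 | 1 1⟩, ⟨2 | 1 2⟩, ⟨3 | 1⟩]


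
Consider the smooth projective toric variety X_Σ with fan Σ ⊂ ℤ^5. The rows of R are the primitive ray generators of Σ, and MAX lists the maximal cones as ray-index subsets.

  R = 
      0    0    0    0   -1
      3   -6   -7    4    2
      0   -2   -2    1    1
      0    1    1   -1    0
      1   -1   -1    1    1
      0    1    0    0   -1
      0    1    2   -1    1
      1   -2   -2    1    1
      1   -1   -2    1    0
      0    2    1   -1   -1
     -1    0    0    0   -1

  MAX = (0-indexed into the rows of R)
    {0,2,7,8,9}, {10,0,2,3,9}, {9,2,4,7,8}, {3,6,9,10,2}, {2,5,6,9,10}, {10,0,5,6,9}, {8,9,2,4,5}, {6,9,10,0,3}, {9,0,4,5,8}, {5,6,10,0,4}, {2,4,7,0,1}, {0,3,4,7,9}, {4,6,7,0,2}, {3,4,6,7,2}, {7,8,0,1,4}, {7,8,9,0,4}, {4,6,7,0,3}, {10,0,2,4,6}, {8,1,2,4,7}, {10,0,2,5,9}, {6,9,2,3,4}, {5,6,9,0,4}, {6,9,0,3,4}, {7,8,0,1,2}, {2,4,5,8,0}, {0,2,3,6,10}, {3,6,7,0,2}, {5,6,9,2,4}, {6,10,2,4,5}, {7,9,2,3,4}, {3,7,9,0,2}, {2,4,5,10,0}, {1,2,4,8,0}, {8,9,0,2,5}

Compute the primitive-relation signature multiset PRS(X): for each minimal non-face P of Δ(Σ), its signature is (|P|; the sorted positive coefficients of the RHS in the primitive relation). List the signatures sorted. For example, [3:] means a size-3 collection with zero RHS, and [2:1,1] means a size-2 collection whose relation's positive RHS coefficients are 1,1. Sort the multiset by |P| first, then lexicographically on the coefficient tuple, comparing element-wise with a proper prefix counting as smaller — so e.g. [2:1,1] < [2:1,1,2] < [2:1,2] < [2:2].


Minimal non-faces — 19 found among 11 rays, 34 max cones:

  P = {3,5}:  v_{3} + v_{5} = v_{9} ; sig = [2:1]
  P = {5,7}:  v_{5} + v_{7} = v_{8} ; sig = [2:1]
  P = {3,8}:  v_{3} + v_{8} = v_{7} + v_{9} ; sig = [2:1,1]
  P = {6,8}:  v_{6} + v_{8} = v_{3} + v_{4} ; sig = [2:1,1]
  P = {7,10}:  v_{7} + v_{10} = v_{0} + v_{2} ; sig = [2:1,1]
  P = {8,10}:  v_{8} + v_{10} = v_{0} + v_{2} + v_{5} ; sig = [2:1,1,1]
  P = {1,5}:  v_{1} + v_{5} = v_{0} + v_{2} + v_{4} + 2·v_{8} ; sig = [2:1,1,1,2]
  P = {1,10}:  v_{1} + v_{10} = 2·v_{0} + 2·v_{2} + v_{4} + v_{8} ; sig = [2:1,1,2,2]
  P = {1,3}:  v_{1} + v_{3} = 2·v_{7} + v_{8} ; sig = [2:1,2]
  P = {1,6}:  v_{1} + v_{6} = v_{4} + 2·v_{7} ; sig = [2:1,2]
  P = {1,9}:  v_{1} + v_{9} = v_{7} + 2·v_{8} ; sig = [2:1,2]
  P = {3,4,10}:  v_{3} + v_{4} + v_{10} = 0 ; sig = [3:]
  P = {4,9,10}:  v_{4} + v_{9} + v_{10} = v_{5} ; sig = [3:1]
  P = {6,7,9}:  v_{6} + v_{7} + v_{9} = 2·v_{3} + v_{4} ; sig = [3:1,2]
  P = {0,2,5,6}:  v_{0} + v_{2} + v_{5} + v_{6} = 0 ; sig = [4:]
  P = {0,2,3,4}:  v_{0} + v_{2} + v_{3} + v_{4} = v_{7} ; sig = [4:1]
  P = {0,2,4,9}:  v_{0} + v_{2} + v_{4} + v_{9} = v_{8} ; sig = [4:1]
  P = {0,2,6,9}:  v_{0} + v_{2} + v_{6} + v_{9} = v_{3} ; sig = [4:1]
  P = {0,2,4,7,8}:  v_{0} + v_{2} + v_{4} + v_{7} + v_{8} = v_{1} ; sig = [5:1]

Signatures (|P|; sorted positive RHS coefficients), sorted:
    [2:1]
    [2:1]
    [2:1,1]
    [2:1,1]
    [2:1,1]
    [2:1,1,1]
    [2:1,1,1,2]
    [2:1,1,2,2]
    [2:1,2]
    [2:1,2]
    [2:1,2]
    [3:]
    [3:1]
    [3:1,2]
    [4:]
    [4:1]
    [4:1]
    [4:1]
    [5:1]


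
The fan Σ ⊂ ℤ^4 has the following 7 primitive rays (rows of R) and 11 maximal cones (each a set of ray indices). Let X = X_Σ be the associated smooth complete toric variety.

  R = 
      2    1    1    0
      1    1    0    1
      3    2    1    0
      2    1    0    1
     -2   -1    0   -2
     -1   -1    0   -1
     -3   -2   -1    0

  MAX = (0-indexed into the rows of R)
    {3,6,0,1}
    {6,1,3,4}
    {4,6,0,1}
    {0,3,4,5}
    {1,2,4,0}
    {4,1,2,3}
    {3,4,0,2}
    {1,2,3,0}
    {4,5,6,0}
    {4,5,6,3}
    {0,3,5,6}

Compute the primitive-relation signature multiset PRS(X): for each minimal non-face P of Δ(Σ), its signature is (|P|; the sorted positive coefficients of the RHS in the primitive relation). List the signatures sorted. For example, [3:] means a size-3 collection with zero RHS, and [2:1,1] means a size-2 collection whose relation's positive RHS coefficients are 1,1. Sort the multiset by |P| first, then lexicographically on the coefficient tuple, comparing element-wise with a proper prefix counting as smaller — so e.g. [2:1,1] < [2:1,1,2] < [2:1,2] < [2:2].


|primitive collections| = 5. Relations:

  P = {1,5}:  v_{1} + v_{5} = 0 — sig = [2:]
  P = {2,6}:  v_{2} + v_{6} = 0 — sig = [2:]
  P = {2,5}:  v_{2} + v_{5} = v_{0} + v_{3} + v_{4} — sig = [2:1,1,1]
  P = {0,1,3,4}:  v_{0} + v_{1} + v_{3} + v_{4} = v_{2} — sig = [4:1]
  P = {0,3,4,6}:  v_{0} + v_{3} + v_{4} + v_{6} = v_{5} — sig = [4:1]

Hence PRS(X_Σ) =
[[2:], [2:], [2:1,1,1], [4:1], [4:1]]


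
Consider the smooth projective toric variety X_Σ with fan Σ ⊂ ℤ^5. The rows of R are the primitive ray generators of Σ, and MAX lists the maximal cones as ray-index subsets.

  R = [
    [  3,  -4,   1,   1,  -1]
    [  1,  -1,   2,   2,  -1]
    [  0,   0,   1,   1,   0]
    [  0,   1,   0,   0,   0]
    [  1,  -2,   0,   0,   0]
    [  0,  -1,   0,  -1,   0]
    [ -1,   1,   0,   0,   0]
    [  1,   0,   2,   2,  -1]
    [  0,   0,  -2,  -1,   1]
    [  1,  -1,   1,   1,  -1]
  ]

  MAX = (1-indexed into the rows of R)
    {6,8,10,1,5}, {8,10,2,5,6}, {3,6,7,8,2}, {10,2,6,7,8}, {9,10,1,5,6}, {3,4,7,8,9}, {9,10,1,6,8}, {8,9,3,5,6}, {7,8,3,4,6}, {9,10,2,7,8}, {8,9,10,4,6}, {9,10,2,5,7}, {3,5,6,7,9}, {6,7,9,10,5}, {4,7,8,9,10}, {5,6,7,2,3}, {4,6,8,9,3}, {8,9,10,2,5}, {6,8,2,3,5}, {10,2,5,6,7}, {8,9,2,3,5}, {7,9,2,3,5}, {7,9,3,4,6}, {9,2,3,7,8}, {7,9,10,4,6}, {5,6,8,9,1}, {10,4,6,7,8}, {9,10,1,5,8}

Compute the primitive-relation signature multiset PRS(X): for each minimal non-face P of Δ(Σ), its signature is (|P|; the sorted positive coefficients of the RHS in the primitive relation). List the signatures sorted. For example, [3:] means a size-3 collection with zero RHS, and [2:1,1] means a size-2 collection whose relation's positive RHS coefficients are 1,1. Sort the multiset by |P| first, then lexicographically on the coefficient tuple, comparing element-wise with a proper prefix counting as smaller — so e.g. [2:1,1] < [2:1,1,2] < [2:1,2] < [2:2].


11 collections generate NE(X_Σ); each relation:

  P={2,4}:  v_{2} + v_{4} = v_{8}  ⇒ sig = [2:1]
  P={3,10}:  v_{3} + v_{10} = v_{2}  ⇒ sig = [2:1]
  P={1,7}:  v_{1} + v_{7} = v_{5} + v_{10}  ⇒ sig = [2:1,1]
  P={4,5}:  v_{4} + v_{5} = v_{6} + v_{8} + v_{9}  ⇒ sig = [2:1,1,1]
  P={1,2}:  v_{1} + v_{2} = 2·v_{5} + v_{8} + v_{10}  ⇒ sig = [2:1,1,2]
  P={1,3}:  v_{1} + v_{3} = 2·v_{5} + v_{8}  ⇒ sig = [2:1,2]
  P={1,4}:  v_{1} + v_{4} = 2·v_{6} + 2·v_{8} + 2·v_{9} + v_{10}  ⇒ sig = [2:1,2,2,2]
  P={2,6,9}:  v_{2} + v_{6} + v_{9} = v_{5}  ⇒ sig = [3:1]
  P={5,7,8}:  v_{5} + v_{7} + v_{8} = v_{2}  ⇒ sig = [3:1]
  P={6,7,8,9}:  v_{6} + v_{7} + v_{8} + v_{9} = 0  ⇒ sig = [4:]
  P={5,6,8,9,10}:  v_{5} + v_{6} + v_{8} + v_{9} + v_{10} = v_{1}  ⇒ sig = [5:1]

Signatures (|P|; sorted positive RHS coefficients), sorted:
[[2:1], [2:1], [2:1,1], [2:1,1,1], [2:1,1,2], [2:1,2], [2:1,2,2,2], [3:1], [3:1], [4:], [5:1]]


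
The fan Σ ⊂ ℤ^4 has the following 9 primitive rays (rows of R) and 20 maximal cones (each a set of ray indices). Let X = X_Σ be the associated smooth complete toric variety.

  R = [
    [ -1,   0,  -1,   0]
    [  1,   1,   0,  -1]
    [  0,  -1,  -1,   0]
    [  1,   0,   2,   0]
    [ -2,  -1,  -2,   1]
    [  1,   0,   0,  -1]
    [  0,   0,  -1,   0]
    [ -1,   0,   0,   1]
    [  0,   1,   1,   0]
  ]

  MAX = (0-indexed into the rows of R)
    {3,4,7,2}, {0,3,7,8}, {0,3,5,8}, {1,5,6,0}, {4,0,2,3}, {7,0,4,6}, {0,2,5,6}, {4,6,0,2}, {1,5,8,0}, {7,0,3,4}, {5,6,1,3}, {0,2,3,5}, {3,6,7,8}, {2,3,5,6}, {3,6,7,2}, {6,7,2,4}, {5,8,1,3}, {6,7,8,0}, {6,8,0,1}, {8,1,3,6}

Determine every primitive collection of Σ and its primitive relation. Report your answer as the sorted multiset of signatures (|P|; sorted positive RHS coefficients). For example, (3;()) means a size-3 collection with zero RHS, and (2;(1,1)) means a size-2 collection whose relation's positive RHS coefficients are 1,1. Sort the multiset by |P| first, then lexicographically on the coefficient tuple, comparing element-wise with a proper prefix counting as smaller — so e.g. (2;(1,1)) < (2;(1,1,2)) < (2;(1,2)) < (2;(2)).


Σ has 12 primitive collections:

  P = {2,8}:  v_{2} + v_{8} = 0 ; sig = (2;())
  P = {5,7}:  v_{5} + v_{7} = 0 ; sig = (2;())
  P = {1,2}:  v_{1} + v_{2} = v_{5} + v_{6} ; sig = (2;(1,1))
  P = {1,4}:  v_{1} + v_{4} = v_{0} + v_{6} ; sig = (2;(1,1))
  P = {1,7}:  v_{1} + v_{7} = v_{6} + v_{8} ; sig = (2;(1,1))
  P = {4,5}:  v_{4} + v_{5} = v_{0} + v_{2} ; sig = (2;(1,1))
  P = {4,8}:  v_{4} + v_{8} = v_{0} + v_{7} ; sig = (2;(1,1))
  P = {0,3,6}:  v_{0} + v_{3} + v_{6} = 0 ; sig = (3;())
  P = {0,2,7}:  v_{0} + v_{2} + v_{7} = v_{4} ; sig = (3;(1))
  P = {5,6,8}:  v_{5} + v_{6} + v_{8} = v_{1} ; sig = (3;(1))
  P = {0,1,3}:  v_{0} + v_{1} + v_{3} = v_{5} + v_{8} ; sig = (3;(1,1))
  P = {3,4,6}:  v_{3} + v_{4} + v_{6} = v_{2} + v_{7} ; sig = (3;(1,1))

Hence PRS(X_Σ) =
    (2;())
    (2;())
    (2;(1,1))
    (2;(1,1))
    (2;(1,1))
    (2;(1,1))
    (2;(1,1))
    (3;())
    (3;(1))
    (3;(1))
    (3;(1,1))
    (3;(1,1))


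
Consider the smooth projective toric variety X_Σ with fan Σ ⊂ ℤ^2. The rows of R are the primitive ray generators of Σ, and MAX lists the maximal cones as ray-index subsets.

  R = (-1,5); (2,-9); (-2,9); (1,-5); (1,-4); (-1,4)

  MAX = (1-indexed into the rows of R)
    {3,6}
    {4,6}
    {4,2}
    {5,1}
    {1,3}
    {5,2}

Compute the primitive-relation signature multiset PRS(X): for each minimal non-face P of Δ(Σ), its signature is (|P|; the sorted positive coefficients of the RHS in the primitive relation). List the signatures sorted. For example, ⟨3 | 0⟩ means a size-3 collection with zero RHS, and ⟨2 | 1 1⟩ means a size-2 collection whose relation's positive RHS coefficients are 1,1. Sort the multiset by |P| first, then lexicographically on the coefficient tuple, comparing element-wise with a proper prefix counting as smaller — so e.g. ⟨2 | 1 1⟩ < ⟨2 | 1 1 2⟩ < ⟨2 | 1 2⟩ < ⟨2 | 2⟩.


9 minimal non-faces of Δ(Σ) (on 6 rays):

  • {1,4}:  v_{1} + v_{4} = 0 ; sig = ⟨2 | 0⟩
  • {2,3}:  v_{2} + v_{3} = 0 ; sig = ⟨2 | 0⟩
  • {5,6}:  v_{5} + v_{6} = 0 ; sig = ⟨2 | 0⟩
  • {1,2}:  v_{1} + v_{2} = v_{5} ; sig = ⟨2 | 1⟩
  • {1,6}:  v_{1} + v_{6} = v_{3} ; sig = ⟨2 | 1⟩
  • {2,6}:  v_{2} + v_{6} = v_{4} ; sig = ⟨2 | 1⟩
  • {3,4}:  v_{3} + v_{4} = v_{6} ; sig = ⟨2 | 1⟩
  • {3,5}:  v_{3} + v_{5} = v_{1} ; sig = ⟨2 | 1⟩
  • {4,5}:  v_{4} + v_{5} = v_{2} ; sig = ⟨2 | 1⟩

Signatures (|P|; sorted positive RHS coefficients), sorted:
    ⟨2 | 0⟩
    ⟨2 | 0⟩
    ⟨2 | 0⟩
    ⟨2 | 1⟩
    ⟨2 | 1⟩
    ⟨2 | 1⟩
    ⟨2 | 1⟩
    ⟨2 | 1⟩
    ⟨2 | 1⟩


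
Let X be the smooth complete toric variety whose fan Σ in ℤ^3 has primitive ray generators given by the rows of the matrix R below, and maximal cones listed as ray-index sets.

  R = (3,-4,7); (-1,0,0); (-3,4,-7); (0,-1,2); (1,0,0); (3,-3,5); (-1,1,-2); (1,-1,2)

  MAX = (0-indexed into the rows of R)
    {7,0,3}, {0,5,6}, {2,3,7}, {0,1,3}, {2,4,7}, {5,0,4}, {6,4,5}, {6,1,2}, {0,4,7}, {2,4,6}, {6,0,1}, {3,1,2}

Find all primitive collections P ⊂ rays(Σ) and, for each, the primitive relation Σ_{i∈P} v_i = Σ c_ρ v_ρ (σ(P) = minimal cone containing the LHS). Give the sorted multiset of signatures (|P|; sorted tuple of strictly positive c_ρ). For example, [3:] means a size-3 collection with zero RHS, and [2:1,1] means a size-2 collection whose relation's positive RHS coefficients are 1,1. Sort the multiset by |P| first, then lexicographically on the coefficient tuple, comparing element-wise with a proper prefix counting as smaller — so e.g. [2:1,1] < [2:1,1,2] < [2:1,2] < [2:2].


11 minimal non-faces of Δ(Σ) (on 8 rays):

  • {0,2}:  v_{0} + v_{2} = 0  so sig = [2:]
  • {1,4}:  v_{1} + v_{4} = 0  so sig = [2:]
  • {6,7}:  v_{6} + v_{7} = 0  so sig = [2:]
  • {1,7}:  v_{1} + v_{7} = v_{3}  so sig = [2:1]
  • {3,4}:  v_{3} + v_{4} = v_{7}  so sig = [2:1]
  • {3,5}:  v_{3} + v_{5} = v_{0}  so sig = [2:1]
  • {3,6}:  v_{3} + v_{6} = v_{1}  so sig = [2:1]
  • {1,5}:  v_{1} + v_{5} = v_{0} + v_{6}  so sig = [2:1,1]
  • {2,5}:  v_{2} + v_{5} = v_{4} + v_{6}  so sig = [2:1,1]
  • {5,7}:  v_{5} + v_{7} = v_{0} + v_{4}  so sig = [2:1,1]
  • {0,4,6}:  v_{0} + v_{4} + v_{6} = v_{5}  so sig = [3:1]

Signatures (|P|; sorted positive RHS coefficients), sorted:
{ [2:] ×3,  [2:1] ×4,  [2:1,1] ×3,  [3:1] }


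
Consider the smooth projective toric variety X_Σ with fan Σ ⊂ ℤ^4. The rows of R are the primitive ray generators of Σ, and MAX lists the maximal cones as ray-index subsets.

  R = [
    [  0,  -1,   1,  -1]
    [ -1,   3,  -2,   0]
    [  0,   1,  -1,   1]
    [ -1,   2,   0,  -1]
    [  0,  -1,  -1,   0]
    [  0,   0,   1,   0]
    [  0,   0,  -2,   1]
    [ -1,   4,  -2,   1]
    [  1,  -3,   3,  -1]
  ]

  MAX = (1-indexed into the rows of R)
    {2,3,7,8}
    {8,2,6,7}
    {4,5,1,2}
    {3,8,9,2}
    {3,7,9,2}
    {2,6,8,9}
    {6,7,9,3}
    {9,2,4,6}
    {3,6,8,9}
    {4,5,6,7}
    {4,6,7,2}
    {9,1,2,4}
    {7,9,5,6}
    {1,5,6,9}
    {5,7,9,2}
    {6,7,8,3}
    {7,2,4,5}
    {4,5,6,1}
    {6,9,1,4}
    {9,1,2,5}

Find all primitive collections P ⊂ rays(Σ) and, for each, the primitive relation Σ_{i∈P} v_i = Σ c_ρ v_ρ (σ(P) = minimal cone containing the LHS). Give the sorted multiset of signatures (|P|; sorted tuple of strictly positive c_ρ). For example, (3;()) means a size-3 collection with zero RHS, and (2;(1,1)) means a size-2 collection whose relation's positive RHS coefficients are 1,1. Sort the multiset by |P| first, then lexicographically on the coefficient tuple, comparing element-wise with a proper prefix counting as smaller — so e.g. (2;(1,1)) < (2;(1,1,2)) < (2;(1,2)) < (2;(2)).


Σ has 14 primitive collections:

  • {1,3}:  v_{1} + v_{3} = 0  so sig = (2;())
  • {1,7}:  v_{1} + v_{7} = v_{5}  so sig = (2;(1))
  • {3,5}:  v_{3} + v_{5} = v_{7}  so sig = (2;(1))
  • {1,8}:  v_{1} + v_{8} = v_{2} + v_{6}  so sig = (2;(1,1))
  • {3,4}:  v_{3} + v_{4} = v_{2} + v_{6}  so sig = (2;(1,1))
  • {5,8}:  v_{5} + v_{8} = v_{2} + v_{6} + v_{7}  so sig = (2;(1,1,1))
  • {4,8}:  v_{4} + v_{8} = 2·v_{2} + 2·v_{6}  so sig = (2;(2,2))
  • {1,2,6}:  v_{1} + v_{2} + v_{6} = v_{4}  so sig = (3;(1))
  • {2,3,6}:  v_{2} + v_{3} + v_{6} = v_{8}  so sig = (3;(1))
  • {4,7,9}:  v_{4} + v_{7} + v_{9} = v_{1}  so sig = (3;(1))
  • {7,8,9}:  v_{7} + v_{8} + v_{9} = v_{3}  so sig = (3;(1))
  • {2,5,6}:  v_{2} + v_{5} + v_{6} = v_{4} + v_{7}  so sig = (3;(1,1))
  • {4,5,9}:  v_{4} + v_{5} + v_{9} = 2·v_{1}  so sig = (3;(2))
  • {2,6,7,9}:  v_{2} + v_{6} + v_{7} + v_{9} = 0  so sig = (4;())

so the primitive-relation signature multiset is
    (2;())
    (2;(1))
    (2;(1))
    (2;(1,1))
    (2;(1,1))
    (2;(1,1,1))
    (2;(2,2))
    (3;(1))
    (3;(1))
    (3;(1))
    (3;(1))
    (3;(1,1))
    (3;(2))
    (4;())


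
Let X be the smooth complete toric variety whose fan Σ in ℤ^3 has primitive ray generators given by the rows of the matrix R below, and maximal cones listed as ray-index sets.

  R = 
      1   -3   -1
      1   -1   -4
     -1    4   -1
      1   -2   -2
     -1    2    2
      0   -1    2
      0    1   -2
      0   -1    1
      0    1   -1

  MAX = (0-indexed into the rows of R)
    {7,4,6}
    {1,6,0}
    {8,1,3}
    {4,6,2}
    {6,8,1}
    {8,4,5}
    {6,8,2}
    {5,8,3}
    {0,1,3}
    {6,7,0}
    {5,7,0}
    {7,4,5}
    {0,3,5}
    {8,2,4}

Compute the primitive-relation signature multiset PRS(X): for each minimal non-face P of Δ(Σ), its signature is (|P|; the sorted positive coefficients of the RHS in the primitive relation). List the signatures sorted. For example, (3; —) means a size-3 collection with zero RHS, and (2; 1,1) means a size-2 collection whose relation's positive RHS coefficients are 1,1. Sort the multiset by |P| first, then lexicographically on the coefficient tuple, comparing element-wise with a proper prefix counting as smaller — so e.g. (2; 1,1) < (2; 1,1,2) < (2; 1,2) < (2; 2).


Δ(Σ) — 9 vertices, 16 min non-faces:

  P = {3,4}:  v_{3} + v_{4} = 0  ⟹  sig = (2; —)
  P = {5,6}:  v_{5} + v_{6} = 0  ⟹  sig = (2; —)
  P = {7,8}:  v_{7} + v_{8} = 0  ⟹  sig = (2; —)
  P = {0,2}:  v_{0} + v_{2} = v_{6}  ⟹  sig = (2; 1)
  P = {0,4}:  v_{0} + v_{4} = v_{7}  ⟹  sig = (2; 1)
  P = {0,8}:  v_{0} + v_{8} = v_{3}  ⟹  sig = (2; 1)
  P = {1,4}:  v_{1} + v_{4} = v_{6}  ⟹  sig = (2; 1)
  P = {1,5}:  v_{1} + v_{5} = v_{3}  ⟹  sig = (2; 1)
  P = {3,6}:  v_{3} + v_{6} = v_{1}  ⟹  sig = (2; 1)
  P = {3,7}:  v_{3} + v_{7} = v_{0}  ⟹  sig = (2; 1)
  P = {1,7}:  v_{1} + v_{7} = v_{0} + v_{6}  ⟹  sig = (2; 1,1)
  P = {2,3}:  v_{2} + v_{3} = v_{6} + v_{8}  ⟹  sig = (2; 1,1)
  P = {2,5}:  v_{2} + v_{5} = v_{4} + v_{8}  ⟹  sig = (2; 1,1)
  P = {2,7}:  v_{2} + v_{7} = v_{4} + v_{6}  ⟹  sig = (2; 1,1)
  P = {1,2}:  v_{1} + v_{2} = 2·v_{6} + v_{8}  ⟹  sig = (2; 1,2)
  P = {4,6,8}:  v_{4} + v_{6} + v_{8} = v_{2}  ⟹  sig = (3; 1)

Signatures (|P|; sorted positive RHS coefficients), sorted:
{ (2; —) ×3,  (2; 1) ×7,  (2; 1,1) ×4,  (2; 1,2),  (3; 1) }


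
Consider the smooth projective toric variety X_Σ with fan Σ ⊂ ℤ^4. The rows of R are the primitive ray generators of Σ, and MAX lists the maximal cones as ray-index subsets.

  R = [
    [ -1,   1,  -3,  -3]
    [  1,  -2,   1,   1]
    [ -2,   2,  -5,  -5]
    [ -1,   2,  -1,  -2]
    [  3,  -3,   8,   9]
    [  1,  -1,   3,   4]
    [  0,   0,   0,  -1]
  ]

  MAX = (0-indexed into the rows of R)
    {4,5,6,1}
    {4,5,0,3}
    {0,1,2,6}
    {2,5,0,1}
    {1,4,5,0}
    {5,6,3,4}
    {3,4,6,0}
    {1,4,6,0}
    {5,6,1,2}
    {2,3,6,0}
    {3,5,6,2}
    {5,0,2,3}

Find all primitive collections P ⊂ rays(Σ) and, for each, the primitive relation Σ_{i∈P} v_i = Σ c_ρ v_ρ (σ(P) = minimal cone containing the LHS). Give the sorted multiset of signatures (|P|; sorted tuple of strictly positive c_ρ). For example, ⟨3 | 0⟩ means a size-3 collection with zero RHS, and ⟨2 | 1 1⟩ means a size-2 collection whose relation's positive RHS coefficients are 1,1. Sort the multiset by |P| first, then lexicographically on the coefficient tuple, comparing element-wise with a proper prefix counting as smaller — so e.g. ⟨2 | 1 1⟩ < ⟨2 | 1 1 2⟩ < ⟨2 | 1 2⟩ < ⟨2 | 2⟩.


The 3 primitive collections of Σ (r=7, n=4):

  P = {1,3}:  v_{1} + v_{3} = v_{6}  ⇒ sig = ⟨2 | 1⟩
  P = {2,4}:  v_{2} + v_{4} = v_{5}  ⇒ sig = ⟨2 | 1⟩
  P = {0,5,6}:  v_{0} + v_{5} + v_{6} = 0  ⇒ sig = ⟨3 | 0⟩

so the primitive-relation signature multiset is
    ⟨2 | 1⟩
    ⟨2 | 1⟩
    ⟨3 | 0⟩


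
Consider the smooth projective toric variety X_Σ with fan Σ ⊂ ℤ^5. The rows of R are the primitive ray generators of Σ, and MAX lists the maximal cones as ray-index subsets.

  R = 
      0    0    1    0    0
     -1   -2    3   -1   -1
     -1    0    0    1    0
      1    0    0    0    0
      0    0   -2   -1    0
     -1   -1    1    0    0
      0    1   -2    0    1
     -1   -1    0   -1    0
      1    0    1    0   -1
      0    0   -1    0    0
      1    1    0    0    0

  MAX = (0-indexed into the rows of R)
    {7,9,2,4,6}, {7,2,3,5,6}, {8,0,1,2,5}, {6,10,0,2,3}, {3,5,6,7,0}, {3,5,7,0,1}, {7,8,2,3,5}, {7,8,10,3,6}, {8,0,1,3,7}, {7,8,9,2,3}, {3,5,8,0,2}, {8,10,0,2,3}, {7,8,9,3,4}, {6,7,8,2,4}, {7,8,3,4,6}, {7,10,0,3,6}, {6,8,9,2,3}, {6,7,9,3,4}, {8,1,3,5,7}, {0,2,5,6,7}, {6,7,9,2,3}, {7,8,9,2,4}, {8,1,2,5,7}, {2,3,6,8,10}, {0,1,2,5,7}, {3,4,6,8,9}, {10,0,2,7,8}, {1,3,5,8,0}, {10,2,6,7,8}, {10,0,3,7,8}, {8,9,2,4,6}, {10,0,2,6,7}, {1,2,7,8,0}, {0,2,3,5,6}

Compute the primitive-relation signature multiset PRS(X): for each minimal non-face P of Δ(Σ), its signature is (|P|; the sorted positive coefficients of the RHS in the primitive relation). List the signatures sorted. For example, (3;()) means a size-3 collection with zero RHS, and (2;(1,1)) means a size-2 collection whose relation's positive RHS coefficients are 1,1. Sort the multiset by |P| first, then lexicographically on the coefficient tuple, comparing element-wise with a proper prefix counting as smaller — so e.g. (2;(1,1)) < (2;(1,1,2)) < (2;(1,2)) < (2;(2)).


|primitive collections| = 20. Relations:

  P = {0,9}:  v_{0} + v_{9} = 0 — sig = (2;())
  P = {5,10}:  v_{5} + v_{10} = v_{0} — sig = (2;(1))
  P = {1,6}:  v_{1} + v_{6} = v_{0} + v_{7} — sig = (2;(1,1))
  P = {4,5}:  v_{4} + v_{5} = v_{7} + v_{9} — sig = (2;(1,1))
  P = {9,10}:  v_{9} + v_{10} = v_{6} + v_{8} — sig = (2;(1,1))
  P = {0,4}:  v_{0} + v_{4} = v_{6} + v_{7} + v_{8} — sig = (2;(1,1,1))
  P = {1,9}:  v_{1} + v_{9} = v_{5} + v_{7} + v_{8} — sig = (2;(1,1,1))
  P = {5,9}:  v_{5} + v_{9} = v_{2} + v_{3} + v_{7} — sig = (2;(1,1,1))
  P = {1,10}:  v_{1} + v_{10} = 2·v_{0} + v_{7} + v_{8} — sig = (2;(1,1,2))
  P = {1,4}:  v_{1} + v_{4} = 2·v_{7} + v_{8} — sig = (2;(1,2))
  P = {4,10}:  v_{4} + v_{10} = 2·v_{6} + v_{7} + 2·v_{8} — sig = (2;(1,2,2))
  P = {5,6,8}:  v_{5} + v_{6} + v_{8} = 0 — sig = (3;())
  P = {0,6,8}:  v_{0} + v_{6} + v_{8} = v_{10} — sig = (3;(1))
  P = {1,2,3}:  v_{1} + v_{2} + v_{3} = 2·v_{5} + v_{8} — sig = (3;(1,2))
  P = {2,3,4}:  v_{2} + v_{3} + v_{4} = 2·v_{9} — sig = (3;(2))
  P = {2,3,7,10}:  v_{2} + v_{3} + v_{7} + v_{10} = 0 — sig = (4;())
  P = {0,2,3,7}:  v_{0} + v_{2} + v_{3} + v_{7} = v_{5} — sig = (4;(1))
  P = {0,5,7,8}:  v_{0} + v_{5} + v_{7} + v_{8} = v_{1} — sig = (4;(1))
  P = {6,7,8,9}:  v_{6} + v_{7} + v_{8} + v_{9} = v_{4} — sig = (4;(1))
  P = {2,3,6,7,8}:  v_{2} + v_{3} + v_{6} + v_{7} + v_{8} = v_{9} — sig = (5;(1))

Sorted signature multiset PRS(X):
    |P|=2: 11 collections, coeffs (), (1), (1,1), (1,1), (1,1), (1,1,1), (1,1,1), (1,1,1), (1,1,2), (1,2), (1,2,2)
    |P|=3: 4 collections, coeffs (), (1), (1,2), (2)
    |P|=4: 4 collections, coeffs (), (1), (1), (1)
    |P|=5: 1 collection, coeffs (1)


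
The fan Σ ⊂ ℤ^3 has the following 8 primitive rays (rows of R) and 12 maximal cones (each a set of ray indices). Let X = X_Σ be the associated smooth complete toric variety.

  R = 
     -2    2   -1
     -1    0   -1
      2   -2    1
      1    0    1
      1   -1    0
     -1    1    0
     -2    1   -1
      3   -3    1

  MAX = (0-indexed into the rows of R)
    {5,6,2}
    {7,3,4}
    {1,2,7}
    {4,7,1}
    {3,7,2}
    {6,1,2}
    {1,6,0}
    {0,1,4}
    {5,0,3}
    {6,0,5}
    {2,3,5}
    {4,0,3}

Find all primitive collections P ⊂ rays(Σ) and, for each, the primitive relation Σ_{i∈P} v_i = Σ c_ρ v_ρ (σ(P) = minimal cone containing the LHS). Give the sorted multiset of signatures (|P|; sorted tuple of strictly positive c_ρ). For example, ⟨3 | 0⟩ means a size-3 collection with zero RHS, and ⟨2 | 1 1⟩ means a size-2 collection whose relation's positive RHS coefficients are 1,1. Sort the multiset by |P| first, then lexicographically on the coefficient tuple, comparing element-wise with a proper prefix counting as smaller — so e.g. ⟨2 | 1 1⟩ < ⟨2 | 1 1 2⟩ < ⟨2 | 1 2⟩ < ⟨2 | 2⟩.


Σ has 10 primitive collections:

  {0,2}:  v_{0} + v_{2} = 0  so sig = ⟨2 | 0⟩
  {1,3}:  v_{1} + v_{3} = 0  so sig = ⟨2 | 0⟩
  {4,5}:  v_{4} + v_{5} = 0  so sig = ⟨2 | 0⟩
  {0,7}:  v_{0} + v_{7} = v_{4}  so sig = ⟨2 | 1⟩
  {1,5}:  v_{1} + v_{5} = v_{6}  so sig = ⟨2 | 1⟩
  {2,4}:  v_{2} + v_{4} = v_{7}  so sig = ⟨2 | 1⟩
  {3,6}:  v_{3} + v_{6} = v_{5}  so sig = ⟨2 | 1⟩
  {4,6}:  v_{4} + v_{6} = v_{1}  so sig = ⟨2 | 1⟩
  {5,7}:  v_{5} + v_{7} = v_{2}  so sig = ⟨2 | 1⟩
  {6,7}:  v_{6} + v_{7} = v_{1} + v_{2}  so sig = ⟨2 | 1 1⟩

Sorted signature multiset PRS(X):
[⟨2 | 0⟩, ⟨2 | 0⟩, ⟨2 | 0⟩, ⟨2 | 1⟩, ⟨2 | 1⟩, ⟨2 | 1⟩, ⟨2 | 1⟩, ⟨2 | 1⟩, ⟨2 | 1⟩, ⟨2 | 1 1⟩]
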